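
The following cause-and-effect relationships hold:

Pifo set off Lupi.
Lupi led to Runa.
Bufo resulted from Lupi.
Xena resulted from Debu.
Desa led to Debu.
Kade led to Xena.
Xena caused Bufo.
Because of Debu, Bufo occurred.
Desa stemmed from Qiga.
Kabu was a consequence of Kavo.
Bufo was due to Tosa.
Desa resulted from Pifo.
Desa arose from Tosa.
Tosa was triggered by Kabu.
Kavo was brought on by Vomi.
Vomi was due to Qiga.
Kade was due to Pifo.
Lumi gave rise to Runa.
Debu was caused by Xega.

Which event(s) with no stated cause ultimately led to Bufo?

Pifo, Qiga, Xega

Tracing upstream from Bufo: Bufo ← Lupi ← Pifo.
A separate upstream branch: Bufo ← Debu ← Desa ← Qiga.
A separate upstream branch: Bufo ← Debu ← Xega.
Each of those chain origins has no stated cause.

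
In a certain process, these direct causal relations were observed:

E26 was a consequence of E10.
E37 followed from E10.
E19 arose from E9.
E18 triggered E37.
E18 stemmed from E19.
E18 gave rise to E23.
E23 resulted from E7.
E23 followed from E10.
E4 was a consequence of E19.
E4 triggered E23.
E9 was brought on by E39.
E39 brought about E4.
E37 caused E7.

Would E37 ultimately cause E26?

E37 leads to E7, E23; E26 is not among them.

No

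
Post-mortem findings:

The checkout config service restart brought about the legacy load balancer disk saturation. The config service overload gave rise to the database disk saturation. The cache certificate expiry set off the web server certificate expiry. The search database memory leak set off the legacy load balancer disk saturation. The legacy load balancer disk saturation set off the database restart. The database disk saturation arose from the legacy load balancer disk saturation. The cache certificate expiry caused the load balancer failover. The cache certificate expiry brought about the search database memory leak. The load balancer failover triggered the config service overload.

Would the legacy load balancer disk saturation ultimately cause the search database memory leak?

No

The legacy load balancer disk saturation leads to the database disk saturation, the database restart; the search database memory leak is not among them.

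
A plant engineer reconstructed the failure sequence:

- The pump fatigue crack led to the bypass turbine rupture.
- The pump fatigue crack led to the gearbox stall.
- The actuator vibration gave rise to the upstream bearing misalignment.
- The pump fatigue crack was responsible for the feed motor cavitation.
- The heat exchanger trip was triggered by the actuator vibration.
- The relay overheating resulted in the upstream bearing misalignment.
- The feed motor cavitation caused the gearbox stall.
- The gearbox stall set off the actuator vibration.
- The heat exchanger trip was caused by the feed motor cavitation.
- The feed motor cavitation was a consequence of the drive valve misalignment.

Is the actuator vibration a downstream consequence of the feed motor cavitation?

There is a causal chain: the feed motor cavitation → the gearbox stall → the actuator vibration.

Yes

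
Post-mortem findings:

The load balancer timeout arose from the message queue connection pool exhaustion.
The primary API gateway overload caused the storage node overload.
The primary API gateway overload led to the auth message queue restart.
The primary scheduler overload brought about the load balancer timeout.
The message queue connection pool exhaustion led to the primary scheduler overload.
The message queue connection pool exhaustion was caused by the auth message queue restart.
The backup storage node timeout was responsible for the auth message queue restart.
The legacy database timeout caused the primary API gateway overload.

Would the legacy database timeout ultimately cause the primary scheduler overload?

There is a causal chain: the legacy database timeout → the primary API gateway overload → the auth message queue restart → the message queue connection pool exhaustion → the primary scheduler overload.

Yes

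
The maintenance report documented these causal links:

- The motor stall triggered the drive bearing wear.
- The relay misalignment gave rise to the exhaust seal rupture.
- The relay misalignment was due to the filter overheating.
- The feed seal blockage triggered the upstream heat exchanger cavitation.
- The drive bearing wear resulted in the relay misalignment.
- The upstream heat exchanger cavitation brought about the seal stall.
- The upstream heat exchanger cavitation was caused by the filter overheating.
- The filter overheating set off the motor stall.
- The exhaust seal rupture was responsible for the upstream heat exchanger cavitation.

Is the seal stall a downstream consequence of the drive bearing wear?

Yes

There is a causal chain: the drive bearing wear → the relay misalignment → the exhaust seal rupture → the upstream heat exchanger cavitation → the seal stall.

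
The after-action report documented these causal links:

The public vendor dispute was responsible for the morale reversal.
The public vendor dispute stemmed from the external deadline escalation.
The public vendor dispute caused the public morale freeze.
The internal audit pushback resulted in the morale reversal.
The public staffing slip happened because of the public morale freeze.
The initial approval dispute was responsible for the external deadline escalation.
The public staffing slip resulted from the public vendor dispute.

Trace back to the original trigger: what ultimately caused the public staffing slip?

Tracing upstream from the public staffing slip: the public staffing slip ← the public vendor dispute ← the external deadline escalation ← the initial approval dispute.
The initial approval dispute has no stated cause, so it is the root.

the initial approval dispute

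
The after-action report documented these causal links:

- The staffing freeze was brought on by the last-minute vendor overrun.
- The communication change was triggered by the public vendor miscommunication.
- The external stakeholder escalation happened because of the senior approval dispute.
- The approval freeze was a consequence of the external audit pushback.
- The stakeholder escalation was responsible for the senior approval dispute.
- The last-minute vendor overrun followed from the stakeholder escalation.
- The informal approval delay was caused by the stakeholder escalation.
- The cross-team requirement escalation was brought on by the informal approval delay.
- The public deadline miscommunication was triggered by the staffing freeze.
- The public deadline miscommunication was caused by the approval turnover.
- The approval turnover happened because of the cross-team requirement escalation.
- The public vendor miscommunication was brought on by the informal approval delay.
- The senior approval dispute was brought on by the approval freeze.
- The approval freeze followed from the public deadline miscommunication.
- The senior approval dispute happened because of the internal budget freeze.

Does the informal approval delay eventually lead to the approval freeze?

There is a causal chain: the informal approval delay → the cross-team requirement escalation → the approval turnover → the public deadline miscommunication → the approval freeze.

Yes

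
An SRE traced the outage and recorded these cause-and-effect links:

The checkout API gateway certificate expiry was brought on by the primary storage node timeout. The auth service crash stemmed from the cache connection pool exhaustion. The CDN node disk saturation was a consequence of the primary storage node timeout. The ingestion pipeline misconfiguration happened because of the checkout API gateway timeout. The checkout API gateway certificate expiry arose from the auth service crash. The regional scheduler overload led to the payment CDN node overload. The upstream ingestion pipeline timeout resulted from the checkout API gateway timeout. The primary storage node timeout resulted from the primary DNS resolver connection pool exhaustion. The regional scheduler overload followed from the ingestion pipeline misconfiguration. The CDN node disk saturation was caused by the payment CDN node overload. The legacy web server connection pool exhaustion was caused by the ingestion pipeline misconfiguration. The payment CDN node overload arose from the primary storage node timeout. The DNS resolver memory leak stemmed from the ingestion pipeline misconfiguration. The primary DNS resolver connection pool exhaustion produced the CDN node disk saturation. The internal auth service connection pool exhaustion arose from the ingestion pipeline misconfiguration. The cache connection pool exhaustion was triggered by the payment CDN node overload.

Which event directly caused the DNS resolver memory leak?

the ingestion pipeline misconfiguration

Upstream contributors include the checkout API gateway timeout, but only the ingestion pipeline misconfiguration feeds directly into the DNS resolver memory leak.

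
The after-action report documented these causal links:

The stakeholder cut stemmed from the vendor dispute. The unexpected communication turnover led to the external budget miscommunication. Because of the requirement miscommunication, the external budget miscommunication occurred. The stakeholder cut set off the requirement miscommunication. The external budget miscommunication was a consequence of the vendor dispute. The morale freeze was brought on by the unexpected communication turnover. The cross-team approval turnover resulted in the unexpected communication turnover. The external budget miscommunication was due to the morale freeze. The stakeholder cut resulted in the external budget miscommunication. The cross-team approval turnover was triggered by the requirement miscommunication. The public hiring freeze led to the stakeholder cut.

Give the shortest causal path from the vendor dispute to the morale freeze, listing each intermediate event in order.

the vendor dispute → the stakeholder cut → the requirement miscommunication → the cross-team approval turnover → the unexpected communication turnover → the morale freeze

the vendor dispute → the stakeholder cut
the stakeholder cut → the requirement miscommunication
the requirement miscommunication → the cross-team approval turnover
the cross-team approval turnover → the unexpected communication turnover
the unexpected communication turnover → the morale freeze
Length: 5 steps.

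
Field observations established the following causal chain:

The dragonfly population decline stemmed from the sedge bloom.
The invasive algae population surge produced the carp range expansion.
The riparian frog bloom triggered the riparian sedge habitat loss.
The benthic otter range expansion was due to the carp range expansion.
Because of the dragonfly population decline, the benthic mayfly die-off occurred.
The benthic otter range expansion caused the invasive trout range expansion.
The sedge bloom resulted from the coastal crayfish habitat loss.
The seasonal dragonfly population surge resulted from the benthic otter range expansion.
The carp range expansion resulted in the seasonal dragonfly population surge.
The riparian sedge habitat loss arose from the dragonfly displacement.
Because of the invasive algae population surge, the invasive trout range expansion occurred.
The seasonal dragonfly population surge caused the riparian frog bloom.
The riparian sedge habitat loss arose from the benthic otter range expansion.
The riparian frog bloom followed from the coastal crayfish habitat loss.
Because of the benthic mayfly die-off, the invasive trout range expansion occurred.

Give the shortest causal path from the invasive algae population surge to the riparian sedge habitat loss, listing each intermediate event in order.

the invasive algae population surge → the carp range expansion
the carp range expansion → the benthic otter range expansion
the benthic otter range expansion → the riparian sedge habitat loss
Length: 3 steps.

the invasive algae population surge → the carp range expansion → the benthic otter range expansion → the riparian sedge habitat loss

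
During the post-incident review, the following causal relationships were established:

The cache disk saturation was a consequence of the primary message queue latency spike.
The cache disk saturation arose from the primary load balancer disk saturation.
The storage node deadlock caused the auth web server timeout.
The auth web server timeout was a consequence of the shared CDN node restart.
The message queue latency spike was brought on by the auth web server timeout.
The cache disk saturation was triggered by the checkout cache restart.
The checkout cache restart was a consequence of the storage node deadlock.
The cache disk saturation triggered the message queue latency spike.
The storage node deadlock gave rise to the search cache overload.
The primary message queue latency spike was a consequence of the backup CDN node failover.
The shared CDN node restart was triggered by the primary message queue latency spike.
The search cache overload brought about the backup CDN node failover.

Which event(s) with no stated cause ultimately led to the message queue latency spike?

the primary load balancer disk saturation, the storage node deadlock

Tracing upstream from the message queue latency spike: the message queue latency spike ← the auth web server timeout ← the storage node deadlock.
A separate upstream branch: the message queue latency spike ← the cache disk saturation ← the primary load balancer disk saturation.
Each of those chain origins has no stated cause.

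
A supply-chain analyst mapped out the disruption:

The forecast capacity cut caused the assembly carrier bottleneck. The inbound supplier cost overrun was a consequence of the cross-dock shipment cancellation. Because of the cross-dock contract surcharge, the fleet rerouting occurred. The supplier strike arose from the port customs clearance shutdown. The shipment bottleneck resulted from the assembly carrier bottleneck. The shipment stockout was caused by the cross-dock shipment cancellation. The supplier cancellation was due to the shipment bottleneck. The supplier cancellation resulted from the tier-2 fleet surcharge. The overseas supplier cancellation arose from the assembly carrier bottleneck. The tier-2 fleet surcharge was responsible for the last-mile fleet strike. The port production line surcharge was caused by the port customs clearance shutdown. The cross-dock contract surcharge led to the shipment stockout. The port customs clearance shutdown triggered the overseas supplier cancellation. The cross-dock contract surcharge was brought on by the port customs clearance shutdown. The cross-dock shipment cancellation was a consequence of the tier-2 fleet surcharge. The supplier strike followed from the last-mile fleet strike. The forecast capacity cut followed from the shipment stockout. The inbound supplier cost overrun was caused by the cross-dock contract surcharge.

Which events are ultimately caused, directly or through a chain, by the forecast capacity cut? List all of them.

the assembly carrier bottleneck, the overseas supplier cancellation, the shipment bottleneck, the supplier cancellation

Direct effects: the assembly carrier bottleneck.
2 steps out: the overseas supplier cancellation, the shipment bottleneck.
3 steps out: the supplier cancellation.
Not reachable from it: the port customs clearance shutdown, the cross-dock contract surcharge, the tier-2 fleet surcharge, the last-mile fleet strike, the cross-dock shipment cancellation, the supplier strike, the shipment stockout, the port production line surcharge, the inbound supplier cost overrun, the fleet rerouting.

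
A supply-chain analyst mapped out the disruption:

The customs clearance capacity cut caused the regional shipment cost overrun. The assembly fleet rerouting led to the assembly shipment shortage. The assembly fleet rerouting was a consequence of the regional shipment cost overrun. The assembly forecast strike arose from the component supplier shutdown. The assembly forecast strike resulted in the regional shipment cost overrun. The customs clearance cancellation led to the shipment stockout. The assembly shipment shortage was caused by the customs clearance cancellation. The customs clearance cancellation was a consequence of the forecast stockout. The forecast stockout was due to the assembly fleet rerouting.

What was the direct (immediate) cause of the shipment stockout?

the customs clearance cancellation

Upstream contributors include the component supplier shutdown, the customs clearance capacity cut, the assembly forecast strike, the regional shipment cost overrun, the assembly fleet rerouting, the forecast stockout, but only the customs clearance cancellation feeds directly into the shipment stockout.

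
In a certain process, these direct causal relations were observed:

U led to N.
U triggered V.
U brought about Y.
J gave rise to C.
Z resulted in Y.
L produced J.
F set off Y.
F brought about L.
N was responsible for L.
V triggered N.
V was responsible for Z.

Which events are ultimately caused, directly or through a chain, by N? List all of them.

Direct effects: L.
2 steps out: J.
3 steps out: C.
Not reachable from it: F, U, V, Z, Y.

C, J, L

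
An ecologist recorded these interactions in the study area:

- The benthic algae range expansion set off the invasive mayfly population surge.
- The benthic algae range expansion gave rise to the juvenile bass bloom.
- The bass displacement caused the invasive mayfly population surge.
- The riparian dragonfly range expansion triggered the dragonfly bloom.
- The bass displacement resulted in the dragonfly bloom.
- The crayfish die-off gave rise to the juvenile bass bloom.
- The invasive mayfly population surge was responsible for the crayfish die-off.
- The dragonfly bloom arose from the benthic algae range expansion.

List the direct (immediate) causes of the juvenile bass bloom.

Upstream contributors include the bass displacement, the invasive mayfly population surge, but only the benthic algae range expansion, the crayfish die-off feed directly into the juvenile bass bloom.

the benthic algae range expansion, the crayfish die-off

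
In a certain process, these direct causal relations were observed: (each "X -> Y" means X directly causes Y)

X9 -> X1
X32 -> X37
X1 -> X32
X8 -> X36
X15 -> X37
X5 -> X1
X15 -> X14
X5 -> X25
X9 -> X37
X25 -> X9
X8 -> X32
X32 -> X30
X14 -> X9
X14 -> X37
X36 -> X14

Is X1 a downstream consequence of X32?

X32 leads to X30, X37; X1 is not among them.

No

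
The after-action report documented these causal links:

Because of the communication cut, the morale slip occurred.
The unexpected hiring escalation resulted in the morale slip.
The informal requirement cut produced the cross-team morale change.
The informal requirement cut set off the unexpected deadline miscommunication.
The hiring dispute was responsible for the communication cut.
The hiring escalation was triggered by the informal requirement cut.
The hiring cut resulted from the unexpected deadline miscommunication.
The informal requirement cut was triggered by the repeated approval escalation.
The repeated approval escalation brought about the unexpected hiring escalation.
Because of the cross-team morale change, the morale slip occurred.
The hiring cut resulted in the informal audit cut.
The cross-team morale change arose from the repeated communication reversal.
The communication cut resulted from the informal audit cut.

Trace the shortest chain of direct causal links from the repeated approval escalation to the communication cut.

the repeated approval escalation → the informal requirement cut → the unexpected deadline miscommunication → the hiring cut → the informal audit cut → the communication cut

the repeated approval escalation → the informal requirement cut
the informal requirement cut → the unexpected deadline miscommunication
the unexpected deadline miscommunication → the hiring cut
the hiring cut → the informal audit cut
the informal audit cut → the communication cut
Length: 5 steps.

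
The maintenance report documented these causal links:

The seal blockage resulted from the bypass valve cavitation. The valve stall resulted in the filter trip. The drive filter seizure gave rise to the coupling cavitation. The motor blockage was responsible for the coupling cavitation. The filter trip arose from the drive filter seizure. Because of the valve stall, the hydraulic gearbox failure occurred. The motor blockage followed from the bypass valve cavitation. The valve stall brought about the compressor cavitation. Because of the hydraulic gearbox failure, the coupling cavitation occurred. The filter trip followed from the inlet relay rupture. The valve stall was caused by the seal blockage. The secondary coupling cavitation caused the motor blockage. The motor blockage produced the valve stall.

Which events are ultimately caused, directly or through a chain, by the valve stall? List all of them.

Direct effects: the compressor cavitation, the hydraulic gearbox failure, the filter trip.
2 steps out: the coupling cavitation.
Not reachable from it: the bypass valve cavitation, the seal blockage, the secondary coupling cavitation, the motor blockage, the drive filter seizure, the inlet relay rupture.

the compressor cavitation, the coupling cavitation, the filter trip, the hydraulic gearbox failure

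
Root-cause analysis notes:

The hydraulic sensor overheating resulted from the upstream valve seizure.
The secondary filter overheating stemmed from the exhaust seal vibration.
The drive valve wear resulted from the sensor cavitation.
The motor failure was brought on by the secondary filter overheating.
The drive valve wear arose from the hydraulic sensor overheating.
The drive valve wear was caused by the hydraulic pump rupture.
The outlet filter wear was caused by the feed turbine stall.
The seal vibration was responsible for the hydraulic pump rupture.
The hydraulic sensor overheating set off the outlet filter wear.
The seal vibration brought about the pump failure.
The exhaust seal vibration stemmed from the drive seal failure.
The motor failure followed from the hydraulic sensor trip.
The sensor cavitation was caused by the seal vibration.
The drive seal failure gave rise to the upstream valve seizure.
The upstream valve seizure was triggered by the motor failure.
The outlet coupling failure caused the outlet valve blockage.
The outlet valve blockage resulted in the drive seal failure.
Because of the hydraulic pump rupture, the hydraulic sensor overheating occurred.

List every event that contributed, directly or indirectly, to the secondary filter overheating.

Immediate cause of the secondary filter overheating: the exhaust seal vibration.
Further upstream: the outlet coupling failure, the outlet valve blockage, the drive seal failure.

the drive seal failure, the exhaust seal vibration, the outlet coupling failure, the outlet valve blockage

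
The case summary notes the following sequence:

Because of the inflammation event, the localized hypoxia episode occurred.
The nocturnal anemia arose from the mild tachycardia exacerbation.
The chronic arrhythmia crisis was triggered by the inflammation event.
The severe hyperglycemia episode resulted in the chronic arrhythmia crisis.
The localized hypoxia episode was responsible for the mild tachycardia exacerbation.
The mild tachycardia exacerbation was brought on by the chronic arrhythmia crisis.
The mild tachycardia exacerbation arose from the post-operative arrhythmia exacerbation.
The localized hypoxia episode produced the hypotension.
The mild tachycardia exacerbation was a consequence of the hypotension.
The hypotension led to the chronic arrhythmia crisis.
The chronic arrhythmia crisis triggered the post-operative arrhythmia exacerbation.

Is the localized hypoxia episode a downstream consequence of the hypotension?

No

The hypotension leads to the chronic arrhythmia crisis, the post-operative arrhythmia exacerbation, the mild tachycardia exacerbation, the nocturnal anemia; the localized hypoxia episode is not among them.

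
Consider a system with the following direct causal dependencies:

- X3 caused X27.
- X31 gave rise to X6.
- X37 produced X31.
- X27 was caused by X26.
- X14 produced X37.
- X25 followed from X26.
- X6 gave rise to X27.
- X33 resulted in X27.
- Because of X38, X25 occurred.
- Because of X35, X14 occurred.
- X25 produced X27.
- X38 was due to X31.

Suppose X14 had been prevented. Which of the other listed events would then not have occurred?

Downstream of X14: X37, X31, X6, X38, X25, X27.
Of those, still caused via another path: X25, X27.
The remainder have no surviving cause.

X31, X37, X38, X6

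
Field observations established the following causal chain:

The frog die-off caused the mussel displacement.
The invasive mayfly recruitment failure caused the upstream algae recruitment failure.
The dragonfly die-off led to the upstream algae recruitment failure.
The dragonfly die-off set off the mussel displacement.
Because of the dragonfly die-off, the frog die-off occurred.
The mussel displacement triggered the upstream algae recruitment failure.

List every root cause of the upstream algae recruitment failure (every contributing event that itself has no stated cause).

the dragonfly die-off, the invasive mayfly recruitment failure

Tracing upstream from the upstream algae recruitment failure: the upstream algae recruitment failure ← the invasive mayfly recruitment failure.
A separate upstream branch: the upstream algae recruitment failure ← the dragonfly die-off.
Each of those chain origins has no stated cause.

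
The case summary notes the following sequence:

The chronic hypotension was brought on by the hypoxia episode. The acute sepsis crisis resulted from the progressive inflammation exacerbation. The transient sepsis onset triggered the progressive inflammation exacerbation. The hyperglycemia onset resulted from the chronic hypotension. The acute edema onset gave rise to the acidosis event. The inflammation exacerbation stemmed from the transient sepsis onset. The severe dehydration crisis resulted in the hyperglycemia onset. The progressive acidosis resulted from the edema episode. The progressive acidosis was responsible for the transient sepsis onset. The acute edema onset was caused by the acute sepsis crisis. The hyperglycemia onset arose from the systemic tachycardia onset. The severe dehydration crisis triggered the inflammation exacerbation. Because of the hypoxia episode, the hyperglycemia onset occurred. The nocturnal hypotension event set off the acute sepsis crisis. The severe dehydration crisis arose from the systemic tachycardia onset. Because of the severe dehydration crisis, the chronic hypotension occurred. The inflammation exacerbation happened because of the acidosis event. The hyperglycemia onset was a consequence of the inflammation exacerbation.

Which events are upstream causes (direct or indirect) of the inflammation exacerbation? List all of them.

the acidosis event, the acute edema onset, the acute sepsis crisis, the edema episode, the nocturnal hypotension event, the progressive acidosis, the progressive inflammation exacerbation, the severe dehydration crisis, the systemic tachycardia onset, the transient sepsis onset

Immediate causes of the inflammation exacerbation: the transient sepsis onset, the acidosis event, the severe dehydration crisis.
Further upstream: the edema episode, the progressive acidosis, the nocturnal hypotension event, the progressive inflammation exacerbation, the acute sepsis crisis, the acute edema onset, the systemic tachycardia onset.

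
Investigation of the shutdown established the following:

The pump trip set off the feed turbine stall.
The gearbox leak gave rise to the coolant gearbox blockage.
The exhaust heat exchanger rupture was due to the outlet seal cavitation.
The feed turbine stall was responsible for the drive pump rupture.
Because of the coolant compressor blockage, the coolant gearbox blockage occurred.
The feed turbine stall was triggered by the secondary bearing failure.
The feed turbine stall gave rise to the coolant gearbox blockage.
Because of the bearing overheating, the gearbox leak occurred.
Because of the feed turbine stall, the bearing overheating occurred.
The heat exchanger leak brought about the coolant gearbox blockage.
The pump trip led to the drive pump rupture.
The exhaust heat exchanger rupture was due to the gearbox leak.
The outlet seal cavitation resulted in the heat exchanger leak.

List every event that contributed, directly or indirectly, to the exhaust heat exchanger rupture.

the bearing overheating, the feed turbine stall, the gearbox leak, the outlet seal cavitation, the pump trip, the secondary bearing failure

Immediate causes of the exhaust heat exchanger rupture: the gearbox leak, the outlet seal cavitation.
Further upstream: the pump trip, the secondary bearing failure, the feed turbine stall, the bearing overheating.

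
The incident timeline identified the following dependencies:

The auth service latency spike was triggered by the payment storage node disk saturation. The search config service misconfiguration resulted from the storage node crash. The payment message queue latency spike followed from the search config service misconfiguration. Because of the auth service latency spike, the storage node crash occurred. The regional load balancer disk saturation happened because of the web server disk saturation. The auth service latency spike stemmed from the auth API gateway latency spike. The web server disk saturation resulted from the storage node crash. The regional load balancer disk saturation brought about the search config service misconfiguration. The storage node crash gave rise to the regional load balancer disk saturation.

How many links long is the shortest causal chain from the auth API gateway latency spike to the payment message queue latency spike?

Shortest chain: the auth API gateway latency spike → the auth service latency spike → the storage node crash → the search config service misconfiguration → the payment message queue latency spike.

4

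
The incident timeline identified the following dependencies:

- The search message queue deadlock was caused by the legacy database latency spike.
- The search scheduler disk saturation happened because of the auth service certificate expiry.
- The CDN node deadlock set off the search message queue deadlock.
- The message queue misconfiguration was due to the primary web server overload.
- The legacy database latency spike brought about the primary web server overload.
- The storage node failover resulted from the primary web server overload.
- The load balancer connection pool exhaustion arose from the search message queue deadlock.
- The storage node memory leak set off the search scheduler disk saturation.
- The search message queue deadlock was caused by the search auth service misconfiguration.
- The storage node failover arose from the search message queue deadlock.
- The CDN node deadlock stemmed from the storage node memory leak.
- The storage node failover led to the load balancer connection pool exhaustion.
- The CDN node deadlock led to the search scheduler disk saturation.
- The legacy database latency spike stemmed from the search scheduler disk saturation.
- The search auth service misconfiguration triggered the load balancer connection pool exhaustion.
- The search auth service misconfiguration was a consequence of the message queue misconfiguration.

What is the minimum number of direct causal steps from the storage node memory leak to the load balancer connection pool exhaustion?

3

Shortest chain: the storage node memory leak → the CDN node deadlock → the search message queue deadlock → the load balancer connection pool exhaustion.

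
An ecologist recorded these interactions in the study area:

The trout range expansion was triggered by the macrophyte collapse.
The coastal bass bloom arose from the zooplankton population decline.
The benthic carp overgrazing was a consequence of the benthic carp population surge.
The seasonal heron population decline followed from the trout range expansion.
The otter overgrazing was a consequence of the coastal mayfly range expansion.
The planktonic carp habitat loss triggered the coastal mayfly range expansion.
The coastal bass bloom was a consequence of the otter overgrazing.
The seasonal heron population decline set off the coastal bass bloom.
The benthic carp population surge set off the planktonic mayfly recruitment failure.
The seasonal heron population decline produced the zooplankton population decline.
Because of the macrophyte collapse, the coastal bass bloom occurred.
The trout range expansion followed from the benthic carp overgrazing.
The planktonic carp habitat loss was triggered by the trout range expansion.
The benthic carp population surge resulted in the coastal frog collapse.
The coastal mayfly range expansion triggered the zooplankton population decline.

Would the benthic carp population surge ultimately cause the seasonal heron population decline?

There is a causal chain: the benthic carp population surge → the benthic carp overgrazing → the trout range expansion → the seasonal heron population decline.

Yes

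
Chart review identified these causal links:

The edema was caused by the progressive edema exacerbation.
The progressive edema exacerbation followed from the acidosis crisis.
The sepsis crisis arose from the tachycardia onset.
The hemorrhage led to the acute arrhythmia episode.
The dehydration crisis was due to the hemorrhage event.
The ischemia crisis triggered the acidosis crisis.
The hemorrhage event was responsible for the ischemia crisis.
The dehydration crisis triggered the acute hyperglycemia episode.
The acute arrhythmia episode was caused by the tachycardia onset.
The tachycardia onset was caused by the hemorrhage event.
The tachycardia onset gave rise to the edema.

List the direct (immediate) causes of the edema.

the progressive edema exacerbation, the tachycardia onset

Upstream contributors include the hemorrhage event, the ischemia crisis, the acidosis crisis, but only the progressive edema exacerbation, the tachycardia onset feed directly into the edema.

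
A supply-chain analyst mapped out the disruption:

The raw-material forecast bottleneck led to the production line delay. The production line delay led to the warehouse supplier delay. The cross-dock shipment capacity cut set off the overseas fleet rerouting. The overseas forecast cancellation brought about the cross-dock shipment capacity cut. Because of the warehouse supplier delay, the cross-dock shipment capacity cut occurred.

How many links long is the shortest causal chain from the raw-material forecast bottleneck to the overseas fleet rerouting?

Shortest chain: the raw-material forecast bottleneck → the production line delay → the warehouse supplier delay → the cross-dock shipment capacity cut → the overseas fleet rerouting.

4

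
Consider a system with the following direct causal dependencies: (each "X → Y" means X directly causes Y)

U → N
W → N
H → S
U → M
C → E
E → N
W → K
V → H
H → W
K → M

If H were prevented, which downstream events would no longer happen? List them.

K, S, W

Downstream of H: W, S, K, M, N.
Of those, still caused via another path: M, N.
The remainder have no surviving cause.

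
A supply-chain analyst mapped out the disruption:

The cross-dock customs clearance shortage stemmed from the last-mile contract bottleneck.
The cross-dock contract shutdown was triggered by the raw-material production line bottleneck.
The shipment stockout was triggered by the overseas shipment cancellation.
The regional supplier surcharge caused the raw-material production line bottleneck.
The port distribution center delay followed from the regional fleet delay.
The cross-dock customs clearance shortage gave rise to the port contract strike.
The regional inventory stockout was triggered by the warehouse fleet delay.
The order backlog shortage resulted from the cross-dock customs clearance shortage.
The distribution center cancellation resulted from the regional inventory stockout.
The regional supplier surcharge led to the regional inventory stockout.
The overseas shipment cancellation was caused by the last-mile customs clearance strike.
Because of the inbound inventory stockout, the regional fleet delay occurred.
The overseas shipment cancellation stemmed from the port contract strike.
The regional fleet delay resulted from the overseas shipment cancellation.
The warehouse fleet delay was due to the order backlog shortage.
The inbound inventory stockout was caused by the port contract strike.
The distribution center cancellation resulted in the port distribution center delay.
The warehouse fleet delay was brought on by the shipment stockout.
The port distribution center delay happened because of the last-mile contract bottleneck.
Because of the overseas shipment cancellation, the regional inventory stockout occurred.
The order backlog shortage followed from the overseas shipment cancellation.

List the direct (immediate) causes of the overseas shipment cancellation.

the last-mile customs clearance strike, the port contract strike

Upstream contributors include the last-mile contract bottleneck, the cross-dock customs clearance shortage, but only the last-mile customs clearance strike, the port contract strike feed directly into the overseas shipment cancellation.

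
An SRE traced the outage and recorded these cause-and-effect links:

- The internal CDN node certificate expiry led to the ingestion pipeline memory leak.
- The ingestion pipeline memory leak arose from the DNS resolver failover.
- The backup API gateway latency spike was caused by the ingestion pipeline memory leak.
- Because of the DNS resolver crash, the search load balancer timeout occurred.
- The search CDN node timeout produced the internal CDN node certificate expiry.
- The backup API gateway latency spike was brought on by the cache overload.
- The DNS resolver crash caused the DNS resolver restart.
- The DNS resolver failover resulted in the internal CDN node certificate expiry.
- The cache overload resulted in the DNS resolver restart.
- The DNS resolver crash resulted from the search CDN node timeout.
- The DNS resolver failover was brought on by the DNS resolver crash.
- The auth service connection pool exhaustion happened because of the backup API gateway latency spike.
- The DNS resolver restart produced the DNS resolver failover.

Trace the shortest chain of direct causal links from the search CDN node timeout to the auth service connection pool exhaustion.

the search CDN node timeout → the internal CDN node certificate expiry → the ingestion pipeline memory leak → the backup API gateway latency spike → the auth service connection pool exhaustion

the search CDN node timeout → the internal CDN node certificate expiry
the internal CDN node certificate expiry → the ingestion pipeline memory leak
the ingestion pipeline memory leak → the backup API gateway latency spike
the backup API gateway latency spike → the auth service connection pool exhaustion
Length: 4 steps.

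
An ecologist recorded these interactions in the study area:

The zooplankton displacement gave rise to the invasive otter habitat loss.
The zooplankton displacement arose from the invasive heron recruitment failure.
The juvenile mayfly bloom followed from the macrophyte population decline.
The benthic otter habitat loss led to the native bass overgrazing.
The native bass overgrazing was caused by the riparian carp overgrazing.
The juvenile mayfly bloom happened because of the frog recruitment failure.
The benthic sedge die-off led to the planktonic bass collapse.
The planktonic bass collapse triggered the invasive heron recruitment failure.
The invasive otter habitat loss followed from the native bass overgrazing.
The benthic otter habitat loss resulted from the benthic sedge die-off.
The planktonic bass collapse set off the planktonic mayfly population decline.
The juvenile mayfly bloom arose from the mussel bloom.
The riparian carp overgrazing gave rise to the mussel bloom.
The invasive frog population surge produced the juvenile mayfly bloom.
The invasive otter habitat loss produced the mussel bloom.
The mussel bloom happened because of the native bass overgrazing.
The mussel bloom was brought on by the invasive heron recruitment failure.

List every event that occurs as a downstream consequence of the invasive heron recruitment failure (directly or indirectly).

Direct effects: the zooplankton displacement, the mussel bloom.
2 steps out: the invasive otter habitat loss, the juvenile mayfly bloom.
Not reachable from it: the benthic sedge die-off, the benthic otter habitat loss, the riparian carp overgrazing, the frog recruitment failure, the planktonic bass collapse, the native bass overgrazing, the planktonic mayfly population decline, the macrophyte population decline, the invasive frog population surge.

the invasive otter habitat loss, the juvenile mayfly bloom, the mussel bloom, the zooplankton displacement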